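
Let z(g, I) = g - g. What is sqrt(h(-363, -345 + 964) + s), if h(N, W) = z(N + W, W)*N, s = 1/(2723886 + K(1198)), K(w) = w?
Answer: sqrt(681271)/1362542 ≈ 0.00060577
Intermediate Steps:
z(g, I) = 0
s = 1/2725084 (s = 1/(2723886 + 1198) = 1/2725084 ≈ 3.6696e-7)
h(N, W) = 0 (h(N, W) = 0*N = 0)
sqrt(h(-363, -345 + 964) + s) = sqrt(0 + 1/2725084) = sqrt(1/2725084) = sqrt(681271)/1362542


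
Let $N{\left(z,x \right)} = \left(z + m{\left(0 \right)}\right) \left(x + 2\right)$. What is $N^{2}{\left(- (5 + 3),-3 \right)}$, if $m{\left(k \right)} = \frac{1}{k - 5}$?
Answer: $\frac{1681}{25} \approx 67.24$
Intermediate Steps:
$m{\left(k \right)} = \frac{1}{-5 + k}$
$N{\left(z,x \right)} = \left(2 + x\right) \left(- \frac{1}{5} + z\right)$ ($N{\left(z,x \right)} = \left(z + \frac{1}{-5 + 0}\right) \left(x + 2\right) = \left(z + \frac{1}{-5}\right) \left(2 + x\right) = \left(z - \frac{1}{5}\right) \left(2 + x\right) = \left(- \frac{1}{5} + z\right) \left(2 + x\right) = \left(2 + x\right) \left(- \frac{1}{5} + z\right)$)
$N^{2}{\left(- (5 + 3),-3 \right)} = \left(- \frac{2}{5} + 2 \left(- (5 + 3)\right) - - \frac{3}{5} - 3 \left(- (5 + 3)\right)\right)^{2} = \left(- \frac{2}{5} + 2 \left(\left(-1\right) 8\right) + \frac{3}{5} - 3 \left(\left(-1\right) 8\right)\right)^{2} = \left(- \frac{2}{5} + 2 \left(-8\right) + \frac{3}{5} - -24\right)^{2} = \left(- \frac{2}{5} - 16 + \frac{3}{5} + 24\right)^{2} = \left(\frac{41}{5}\right)^{2} = \frac{1681}{25}$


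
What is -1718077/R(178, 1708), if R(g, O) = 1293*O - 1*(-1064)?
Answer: -1718077/2209508 ≈ -0.77758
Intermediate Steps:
R(g, O) = 1064 + 1293*O (R(g, O) = 1293*O + 1064 = 1064 + 1293*O)
-1718077/R(178, 1708) = -1718077/(1064 + 1293*1708) = -1718077/(1064 + 2208444) = -1718077/2209508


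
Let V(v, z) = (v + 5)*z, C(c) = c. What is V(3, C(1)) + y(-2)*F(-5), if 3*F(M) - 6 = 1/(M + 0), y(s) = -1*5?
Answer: -5/3 ≈ -1.6667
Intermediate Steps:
y(s) = -5
F(M) = 2 + 1/(3*M) (F(M) = 2 + 1/(3*(M + 0)) = 2 + 1/(3*M))
V(v, z) = z*(5 + v) (V(v, z) = (5 + v)*z = z*(5 + v))
V(3, C(1)) + y(-2)*F(-5) = 1*(5 + 3) - 5*(2 + (1/3)/(-5)) = 1*8 - 5*(2 + (1/3)*(-1/5)) = 8 - 5*(2 - 1/15) = 8 - 5*29/15 = 8 - 29/3 = -5/3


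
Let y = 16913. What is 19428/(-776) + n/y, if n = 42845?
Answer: -73834511/3281122 ≈ -22.503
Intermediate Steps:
19428/(-776) + n/y = 19428/(-776) + 42845/16913 = 19428*(-1/776) + 42845*(1/16913) = -4857/194 + 42845/16913 = -73834511/3281122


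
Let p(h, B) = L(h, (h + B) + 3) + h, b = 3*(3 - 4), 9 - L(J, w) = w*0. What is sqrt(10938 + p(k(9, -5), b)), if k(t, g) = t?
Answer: 2*sqrt(2739) ≈ 104.67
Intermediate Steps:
L(J, w) = 9 (L(J, w) = 9 - w*0 = 9 - 1*0 = 9 + 0 = 9)
b = -3 (b = 3*(-1) = -3)
p(h, B) = 9 + h
sqrt(10938 + p(k(9, -5), b)) = sqrt(10938 + (9 + 9)) = sqrt(10938 + 18) = sqrt(10956) = 2*sqrt(2739)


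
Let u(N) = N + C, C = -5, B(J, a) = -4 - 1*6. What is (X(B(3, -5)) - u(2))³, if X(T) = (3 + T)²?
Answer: 140608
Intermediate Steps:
B(J, a) = -10 (B(J, a) = -4 - 6 = -10)
u(N) = -5 + N (u(N) = N - 5 = -5 + N)
(X(B(3, -5)) - u(2))³ = ((3 - 10)² - (-5 + 2))³ = ((-7)² - 1*(-3))³ = (49 + 3)³ = 52³ = 140608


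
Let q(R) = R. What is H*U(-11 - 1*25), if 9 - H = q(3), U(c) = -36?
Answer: -216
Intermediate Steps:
H = 6 (H = 9 - 1*3 = 9 - 3 = 6)
H*U(-11 - 1*25) = 6*(-36) = -216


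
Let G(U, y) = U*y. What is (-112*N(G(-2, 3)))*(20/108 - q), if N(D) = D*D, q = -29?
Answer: -353024/3 ≈ -1.1767e+5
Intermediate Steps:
N(D) = D²
(-112*N(G(-2, 3)))*(20/108 - q) = (-112*(-2*3)²)*(20/108 - 1*(-29)) = (-112*(-6)²)*(20*(1/108) + 29) = (-112*36)*(5/27 + 29) = -4032*788/27 = -353024/3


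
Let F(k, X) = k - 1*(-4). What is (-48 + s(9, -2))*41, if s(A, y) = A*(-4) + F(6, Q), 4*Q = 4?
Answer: -3034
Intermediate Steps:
Q = 1 (Q = (1/4)*4 = 1)
F(k, X) = 4 + k (F(k, X) = k + 4 = 4 + k)
s(A, y) = 10 - 4*A (s(A, y) = A*(-4) + (4 + 6) = -4*A + 10 = 10 - 4*A)
(-48 + s(9, -2))*41 = (-48 + (10 - 4*9))*41 = (-48 + (10 - 36))*41 = (-48 - 26)*41 = -74*41 = -3034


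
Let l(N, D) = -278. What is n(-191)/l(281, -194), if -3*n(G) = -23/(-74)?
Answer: 23/61716 ≈ 0.00037267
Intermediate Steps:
n(G) = -23/222 (n(G) = -(-23)/(3*(-74)) = -(-23)*(-1)/(3*74) = -1/3*23/74 = -23/222)
n(-191)/l(281, -194) = -23/222/(-278) = -23/222*(-1/278) = 23/61716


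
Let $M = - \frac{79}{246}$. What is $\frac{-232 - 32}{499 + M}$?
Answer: $- \frac{64944}{122675} \approx -0.5294$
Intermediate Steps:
$M = - \frac{79}{246}$ ($M = \left(-79\right) \frac{1}{246} = - \frac{79}{246} \approx -0.32114$)
$\frac{-232 - 32}{499 + M} = \frac{-232 - 32}{499 - \frac{79}{246}} = - \frac{264}{\frac{122675}{246}} = \left(-264\right) \frac{246}{122675} = - \frac{64944}{122675}$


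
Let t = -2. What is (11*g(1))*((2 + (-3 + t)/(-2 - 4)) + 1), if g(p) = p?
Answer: 253/6 ≈ 42.167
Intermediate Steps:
(11*g(1))*((2 + (-3 + t)/(-2 - 4)) + 1) = (11*1)*((2 + (-3 - 2)/(-2 - 4)) + 1) = 11*((2 - 5/(-6)) + 1) = 11*((2 - 5*(-⅙)) + 1) = 11*((2 + ⅚) + 1) = 11*(17/6 + 1) = 11*(23/6) = 253/6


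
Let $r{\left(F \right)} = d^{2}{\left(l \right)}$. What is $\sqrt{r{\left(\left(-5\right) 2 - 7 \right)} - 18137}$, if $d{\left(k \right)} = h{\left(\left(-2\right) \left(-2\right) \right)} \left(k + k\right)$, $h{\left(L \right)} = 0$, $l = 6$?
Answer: $i \sqrt{18137} \approx 134.67 i$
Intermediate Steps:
$d{\left(k \right)} = 0$ ($d{\left(k \right)} = 0 \left(k + k\right) = 0 \cdot 2 k = 0$)
$r{\left(F \right)} = 0$ ($r{\left(F \right)} = 0^{2} = 0$)
$\sqrt{r{\left(\left(-5\right) 2 - 7 \right)} - 18137} = \sqrt{0 - 18137} = \sqrt{-18137} = i \sqrt{18137}$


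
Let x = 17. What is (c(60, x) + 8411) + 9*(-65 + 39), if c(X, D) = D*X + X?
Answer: 9257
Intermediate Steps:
c(X, D) = X + D*X
(c(60, x) + 8411) + 9*(-65 + 39) = (60*(1 + 17) + 8411) + 9*(-65 + 39) = (60*18 + 8411) + 9*(-26) = (1080 + 8411) - 234 = 9491 - 234 = 9257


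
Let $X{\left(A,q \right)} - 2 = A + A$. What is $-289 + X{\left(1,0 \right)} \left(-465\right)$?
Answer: $-2149$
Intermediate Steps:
$X{\left(A,q \right)} = 2 + 2 A$ ($X{\left(A,q \right)} = 2 + \left(A + A\right) = 2 + 2 A$)
$-289 + X{\left(1,0 \right)} \left(-465\right) = -289 + \left(2 + 2 \cdot 1\right) \left(-465\right) = -289 + \left(2 + 2\right) \left(-465\right) = -289 + 4 \left(-465\right) = -289 - 1860 = -2149$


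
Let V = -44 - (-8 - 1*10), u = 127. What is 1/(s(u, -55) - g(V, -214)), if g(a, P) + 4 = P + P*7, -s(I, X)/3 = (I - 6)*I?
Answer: -1/44385 ≈ -2.2530e-5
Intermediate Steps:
s(I, X) = -3*I*(-6 + I) (s(I, X) = -3*(I - 6)*I = -3*(-6 + I)*I = -3*I*(-6 + I))
V = -26 (V = -44 - (-8 - 10) = -44 - 1*(-18) = -44 + 18 = -26)
g(a, P) = -4 + 8*P (g(a, P) = -4 + (P + P*7) = -4 + (P + 7*P) = -4 + 8*P)
1/(s(u, -55) - g(V, -214)) = 1/(3*127*(6 - 1*127) - (-4 + 8*(-214))) = 1/(3*127*(6 - 127) - (-4 - 1712)) = 1/(3*127*(-121) - 1*(-1716)) = 1/(-46101 + 1716) = 1/(-44385) = -1/44385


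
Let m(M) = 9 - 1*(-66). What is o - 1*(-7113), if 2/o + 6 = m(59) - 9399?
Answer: 33182144/4665 ≈ 7113.0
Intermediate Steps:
m(M) = 75 (m(M) = 9 + 66 = 75)
o = -1/4665 (o = 2/(-6 + (75 - 9399)) = 2/(-6 - 9324) = 2/(-9330) = 2*(-1/9330) = -1/4665 ≈ -0.00021436)
o - 1*(-7113) = -1/4665 - 1*(-7113) = -1/4665 + 7113 = 33182144/4665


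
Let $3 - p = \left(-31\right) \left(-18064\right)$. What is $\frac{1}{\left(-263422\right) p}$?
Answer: $\frac{1}{147511314982} \approx 6.7791 \cdot 10^{-12}$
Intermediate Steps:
$p = -559981$ ($p = 3 - \left(-31\right) \left(-18064\right) = 3 - 559984 = -559981$)
$\frac{1}{\left(-263422\right) p} = \frac{1}{\left(-263422\right) \left(-559981\right)} = \left(- \frac{1}{263422}\right) \left(- \frac{1}{559981}\right) = \frac{1}{147511314982}$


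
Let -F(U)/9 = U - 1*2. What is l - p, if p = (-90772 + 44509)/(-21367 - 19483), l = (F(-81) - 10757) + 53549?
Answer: 1778521887/40850 ≈ 43538.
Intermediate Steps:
F(U) = 18 - 9*U (F(U) = -9*(U - 1*2) = -9*(U - 2) = -9*(-2 + U) = 18 - 9*U)
l = 43539 (l = ((18 - 9*(-81)) - 10757) + 53549 = ((18 + 729) - 10757) + 53549 = (747 - 10757) + 53549 = -10010 + 53549 = 43539)
p = 46263/40850 (p = -46263/(-40850) = -46263*(-1/40850) = 46263/40850 ≈ 1.1325)
l - p = 43539 - 1*46263/40850 = 43539 - 46263/40850 = 1778521887/40850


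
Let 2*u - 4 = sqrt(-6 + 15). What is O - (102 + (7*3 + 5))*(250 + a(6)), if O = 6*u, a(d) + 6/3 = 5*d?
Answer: -35563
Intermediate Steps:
u = 7/2 (u = 2 + sqrt(-6 + 15)/2 = 2 + sqrt(9)/2 = 2 + (1/2)*3 = 2 + 3/2 = 7/2 ≈ 3.5000)
a(d) = -2 + 5*d
O = 21 (O = 6*(7/2) = 21)
O - (102 + (7*3 + 5))*(250 + a(6)) = 21 - (102 + (7*3 + 5))*(250 + (-2 + 5*6)) = 21 - (102 + (21 + 5))*(250 + (-2 + 30)) = 21 - (102 + 26)*(250 + 28) = 21 - 128*278 = 21 - 1*35584 = 21 - 35584 = -35563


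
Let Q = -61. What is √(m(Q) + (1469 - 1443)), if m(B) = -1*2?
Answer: 2*√6 ≈ 4.8990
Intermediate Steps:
m(B) = -2
√(m(Q) + (1469 - 1443)) = √(-2 + (1469 - 1443)) = √(-2 + 26) = √24 = 2*√6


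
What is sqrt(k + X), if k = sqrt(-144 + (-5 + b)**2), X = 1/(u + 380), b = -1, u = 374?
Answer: sqrt(754 + 3411096*I*sqrt(3))/754 ≈ 2.2797 + 2.2794*I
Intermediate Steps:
X = 1/754 (X = 1/(374 + 380) = 1/754 ≈ 0.0013263)
k = 6*I*sqrt(3) (k = sqrt(-144 + (-5 - 1)**2) = sqrt(-144 + (-6)**2) = sqrt(-144 + 36) = sqrt(-108) = 6*I*sqrt(3) ≈ 10.392*I)
sqrt(k + X) = sqrt(6*I*sqrt(3) + 1/754) = sqrt(1/754 + 6*I*sqrt(3))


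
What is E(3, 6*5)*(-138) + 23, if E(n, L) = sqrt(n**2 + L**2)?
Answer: 23 - 414*sqrt(101) ≈ -4137.6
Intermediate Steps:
E(n, L) = sqrt(L**2 + n**2)
E(3, 6*5)*(-138) + 23 = sqrt((6*5)**2 + 3**2)*(-138) + 23 = sqrt(30**2 + 9)*(-138) + 23 = sqrt(900 + 9)*(-138) + 23 = sqrt(909)*(-138) + 23 = (3*sqrt(101))*(-138) + 23 = -414*sqrt(101) + 23 = 23 - 414*sqrt(101)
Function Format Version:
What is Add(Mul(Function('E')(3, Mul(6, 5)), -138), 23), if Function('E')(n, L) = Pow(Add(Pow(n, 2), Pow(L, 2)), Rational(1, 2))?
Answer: Add(23, Mul(-414, Pow(101, Rational(1, 2)))) ≈ -4137.6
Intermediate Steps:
Function('E')(n, L) = Pow(Add(Pow(L, 2), Pow(n, 2)), Rational(1, 2))
Add(Mul(Function('E')(3, Mul(6, 5)), -138), 23) = Add(Mul(Pow(Add(Pow(Mul(6, 5), 2), Pow(3, 2)), Rational(1, 2)), -138), 23) = Add(Mul(Pow(Add(Pow(30, 2), 9), Rational(1, 2)), -138), 23) = Add(Mul(Pow(Add(900, 9), Rational(1, 2)), -138), 23) = Add(Mul(Pow(909, Rational(1, 2)), -138), 23) = Add(Mul(Mul(3, Pow(101, Rational(1, 2))), -138), 23) = Add(Mul(-414, Pow(101, Rational(1, 2))), 23) = Add(23, Mul(-414, Pow(101, Rational(1, 2))))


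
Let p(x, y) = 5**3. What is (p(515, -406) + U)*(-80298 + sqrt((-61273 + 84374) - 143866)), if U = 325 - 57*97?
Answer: 407833542 - 5079*I*sqrt(120765) ≈ 4.0783e+8 - 1.765e+6*I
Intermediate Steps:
p(x, y) = 125
U = -5204 (U = 325 - 5529 = -5204)
(p(515, -406) + U)*(-80298 + sqrt((-61273 + 84374) - 143866)) = (125 - 5204)*(-80298 + sqrt((-61273 + 84374) - 143866)) = -5079*(-80298 + sqrt(23101 - 143866)) = -5079*(-80298 + sqrt(-120765)) = -5079*(-80298 + I*sqrt(120765)) = 407833542 - 5079*I*sqrt(120765)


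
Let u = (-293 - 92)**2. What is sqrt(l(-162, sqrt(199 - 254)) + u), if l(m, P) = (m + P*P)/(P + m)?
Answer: sqrt(7)*sqrt((3430381 - 21175*I*sqrt(55))/(162 - I*sqrt(55))) ≈ 385.0 + 7.9471e-5*I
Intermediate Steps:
u = 148225 (u = (-385)**2 = 148225)
l(m, P) = (m + P**2)/(P + m)
sqrt(l(-162, sqrt(199 - 254)) + u) = sqrt((-162 + (sqrt(199 - 254))**2)/(sqrt(199 - 254) - 162) + 148225) = sqrt((-162 + (sqrt(-55))**2)/(sqrt(-55) - 162) + 148225) = sqrt((-162 + (I*sqrt(55))**2)/(I*sqrt(55) - 162) + 148225) = sqrt((-162 - 55)/(-162 + I*sqrt(55)) + 148225) = sqrt(-217/(-162 + I*sqrt(55)) + 148225) = sqrt(148225 - 217/(-162 + I*sqrt(55)))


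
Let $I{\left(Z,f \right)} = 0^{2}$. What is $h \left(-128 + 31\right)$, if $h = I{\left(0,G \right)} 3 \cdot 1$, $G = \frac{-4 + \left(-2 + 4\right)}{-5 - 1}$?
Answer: $0$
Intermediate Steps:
$G = \frac{1}{3}$ ($G = \frac{-4 + 2}{-6} = \left(-2\right) \left(- \frac{1}{6}\right) = \frac{1}{3} \approx 0.33333$)
$I{\left(Z,f \right)} = 0$
$h = 0$ ($h = 0 \cdot 3 \cdot 1 = 0 \cdot 1 = 0$)
$h \left(-128 + 31\right) = 0 \left(-128 + 31\right) = 0 \left(-97\right) = 0$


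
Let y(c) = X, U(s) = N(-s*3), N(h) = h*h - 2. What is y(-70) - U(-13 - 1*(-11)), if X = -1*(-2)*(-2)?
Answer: -38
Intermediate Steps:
N(h) = -2 + h² (N(h) = h² - 2 = -2 + h²)
X = -4 (X = 2*(-2) = -4)
U(s) = -2 + 9*s² (U(s) = -2 + (-s*3)² = -2 + (-3*s)² = -2 + 9*s²)
y(c) = -4
y(-70) - U(-13 - 1*(-11)) = -4 - (-2 + 9*(-13 - 1*(-11))²) = -4 - (-2 + 9*(-13 + 11)²) = -4 - (-2 + 9*(-2)²) = -4 - (-2 + 9*4) = -4 - (-2 + 36) = -4 - 1*34 = -4 - 34 = -38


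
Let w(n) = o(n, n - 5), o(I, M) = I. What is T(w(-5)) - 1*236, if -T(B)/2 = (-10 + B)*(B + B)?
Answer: -536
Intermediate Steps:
w(n) = n
T(B) = -4*B*(-10 + B) (T(B) = -2*(-10 + B)*(B + B) = -2*(-10 + B)*2*B = -4*B*(-10 + B))
T(w(-5)) - 1*236 = 4*(-5)*(10 - 1*(-5)) - 1*236 = 4*(-5)*(10 + 5) - 236 = 4*(-5)*15 - 236 = -300 - 236 = -536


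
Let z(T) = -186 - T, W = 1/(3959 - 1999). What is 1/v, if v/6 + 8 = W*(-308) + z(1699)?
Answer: -35/397563 ≈ -8.8036e-5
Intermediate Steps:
W = 1/1960 ≈ 0.00051020
v = -397563/35 (v = -48 + 6*((1/1960)*(-308) + (-186 - 1*1699)) = -48 + 6*(-11/70 + (-186 - 1699)) = -48 + 6*(-11/70 - 1885) = -48 + 6*(-131961/70) = -48 - 395883/35 = -397563/35 ≈ -11359.)
1/v = 1/(-397563/35) = -35/397563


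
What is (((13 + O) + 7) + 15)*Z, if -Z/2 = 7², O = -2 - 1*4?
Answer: -2842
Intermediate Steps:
O = -6 (O = -2 - 4 = -6)
Z = -98 (Z = -2*7² = -2*49 = -98)
(((13 + O) + 7) + 15)*Z = (((13 - 6) + 7) + 15)*(-98) = ((7 + 7) + 15)*(-98) = (14 + 15)*(-98) = 29*(-98) = -2842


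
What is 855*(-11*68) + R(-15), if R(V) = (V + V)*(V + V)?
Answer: -638640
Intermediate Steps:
R(V) = 4*V**2 (R(V) = (2*V)*(2*V) = 4*V**2)
855*(-11*68) + R(-15) = 855*(-11*68) + 4*(-15)**2 = 855*(-748) + 4*225 = -639540 + 900 = -638640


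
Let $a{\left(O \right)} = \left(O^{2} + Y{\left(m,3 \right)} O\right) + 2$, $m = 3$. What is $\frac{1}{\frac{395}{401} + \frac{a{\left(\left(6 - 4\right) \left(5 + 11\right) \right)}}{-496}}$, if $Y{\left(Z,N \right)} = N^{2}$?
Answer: $- \frac{99448}{165497} \approx -0.60091$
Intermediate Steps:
$a{\left(O \right)} = 2 + O^{2} + 9 O$ ($a{\left(O \right)} = \left(O^{2} + 3^{2} O\right) + 2 = \left(O^{2} + 9 O\right) + 2 = 2 + O^{2} + 9 O$)
$\frac{1}{\frac{395}{401} + \frac{a{\left(\left(6 - 4\right) \left(5 + 11\right) \right)}}{-496}} = \frac{1}{\frac{395}{401} + \frac{2 + \left(\left(6 - 4\right) \left(5 + 11\right)\right)^{2} + 9 \left(6 - 4\right) \left(5 + 11\right)}{-496}} = \frac{1}{395 \cdot \frac{1}{401} + \left(2 + \left(2 \cdot 16\right)^{2} + 9 \cdot 2 \cdot 16\right) \left(- \frac{1}{496}\right)} = \frac{1}{\frac{395}{401} + \left(2 + 32^{2} + 9 \cdot 32\right) \left(- \frac{1}{496}\right)} = \frac{1}{\frac{395}{401} + \left(2 + 1024 + 288\right) \left(- \frac{1}{496}\right)} = \frac{1}{\frac{395}{401} + 1314 \left(- \frac{1}{496}\right)} = \frac{1}{\frac{395}{401} - \frac{657}{248}} = \frac{1}{- \frac{165497}{99448}} = - \frac{99448}{165497}$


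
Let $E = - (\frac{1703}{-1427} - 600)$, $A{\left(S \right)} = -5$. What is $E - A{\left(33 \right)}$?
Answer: $\frac{865038}{1427} \approx 606.19$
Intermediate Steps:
$E = \frac{857903}{1427}$ ($E = - (1703 \left(- \frac{1}{1427}\right) - 600) = - (- \frac{1703}{1427} - 600) = \left(-1\right) \left(- \frac{857903}{1427}\right) = \frac{857903}{1427} \approx 601.19$)
$E - A{\left(33 \right)} = \frac{857903}{1427} - -5 = \frac{857903}{1427} + 5 = \frac{865038}{1427}$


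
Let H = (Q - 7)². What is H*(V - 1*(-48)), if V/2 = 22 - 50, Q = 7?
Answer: 0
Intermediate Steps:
V = -56 (V = 2*(22 - 50) = 2*(-28) = -56)
H = 0 (H = (7 - 7)² = 0² = 0)
H*(V - 1*(-48)) = 0*(-56 - 1*(-48)) = 0*(-56 + 48) = 0*(-8) = 0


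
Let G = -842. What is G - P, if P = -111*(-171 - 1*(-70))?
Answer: -12053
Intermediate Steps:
P = 11211 (P = -111*(-171 + 70) = -111*(-101) = 11211)
G - P = -842 - 1*11211 = -842 - 11211 = -12053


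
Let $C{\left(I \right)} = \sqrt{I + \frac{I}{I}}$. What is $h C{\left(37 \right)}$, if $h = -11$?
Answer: $- 11 \sqrt{38} \approx -67.809$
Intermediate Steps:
$C{\left(I \right)} = \sqrt{1 + I}$ ($C{\left(I \right)} = \sqrt{I + 1} = \sqrt{1 + I}$)
$h C{\left(37 \right)} = - 11 \sqrt{1 + 37} = - 11 \sqrt{38}$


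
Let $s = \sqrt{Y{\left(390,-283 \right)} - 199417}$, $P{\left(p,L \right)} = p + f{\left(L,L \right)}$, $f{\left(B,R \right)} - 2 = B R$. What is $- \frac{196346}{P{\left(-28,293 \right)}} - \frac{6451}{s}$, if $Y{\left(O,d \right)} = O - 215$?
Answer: $- \frac{10334}{4517} + \frac{6451 i \sqrt{22138}}{66414} \approx -2.2878 + 14.452 i$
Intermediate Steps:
$Y{\left(O,d \right)} = -215 + O$ ($Y{\left(O,d \right)} = O - 215 = -215 + O$)
$f{\left(B,R \right)} = 2 + B R$
$P{\left(p,L \right)} = 2 + p + L^{2}$ ($P{\left(p,L \right)} = p + \left(2 + L L\right) = p + \left(2 + L^{2}\right) = 2 + p + L^{2}$)
$s = 3 i \sqrt{22138}$ ($s = \sqrt{\left(-215 + 390\right) - 199417} = \sqrt{175 - 199417} = \sqrt{-199242} = 3 i \sqrt{22138} \approx 446.37 i$)
$- \frac{196346}{P{\left(-28,293 \right)}} - \frac{6451}{s} = - \frac{196346}{2 - 28 + 293^{2}} - \frac{6451}{3 i \sqrt{22138}} = - \frac{196346}{2 - 28 + 85849} - 6451 \left(- \frac{i \sqrt{22138}}{66414}\right) = - \frac{196346}{85823} + \frac{6451 i \sqrt{22138}}{66414} = \left(-196346\right) \frac{1}{85823} + \frac{6451 i \sqrt{22138}}{66414} = - \frac{10334}{4517} + \frac{6451 i \sqrt{22138}}{66414}$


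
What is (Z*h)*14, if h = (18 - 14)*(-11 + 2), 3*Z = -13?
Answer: 2184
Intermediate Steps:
Z = -13/3 (Z = (⅓)*(-13) = -13/3 ≈ -4.3333)
h = -36 (h = 4*(-9) = -36)
(Z*h)*14 = -13/3*(-36)*14 = 156*14 = 2184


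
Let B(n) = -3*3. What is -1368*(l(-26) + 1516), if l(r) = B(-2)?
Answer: -2061576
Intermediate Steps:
B(n) = -9
l(r) = -9
-1368*(l(-26) + 1516) = -1368*(-9 + 1516) = -1368*1507 = -2061576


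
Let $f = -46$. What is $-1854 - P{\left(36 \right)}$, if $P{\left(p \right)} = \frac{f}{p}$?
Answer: $- \frac{33349}{18} \approx -1852.7$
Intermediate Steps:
$P{\left(p \right)} = - \frac{46}{p}$
$-1854 - P{\left(36 \right)} = -1854 - - \frac{46}{36} = -1854 - \left(-46\right) \frac{1}{36} = -1854 - - \frac{23}{18} = -1854 + \frac{23}{18} = - \frac{33349}{18}$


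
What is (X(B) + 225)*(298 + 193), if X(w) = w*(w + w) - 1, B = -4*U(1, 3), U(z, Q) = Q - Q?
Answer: 109984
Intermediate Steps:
U(z, Q) = 0
B = 0 (B = -4*0 = 0)
X(w) = -1 + 2*w**2 (X(w) = w*(2*w) - 1 = 2*w**2 - 1 = -1 + 2*w**2)
(X(B) + 225)*(298 + 193) = ((-1 + 2*0**2) + 225)*(298 + 193) = ((-1 + 2*0) + 225)*491 = ((-1 + 0) + 225)*491 = (-1 + 225)*491 = 224*491 = 109984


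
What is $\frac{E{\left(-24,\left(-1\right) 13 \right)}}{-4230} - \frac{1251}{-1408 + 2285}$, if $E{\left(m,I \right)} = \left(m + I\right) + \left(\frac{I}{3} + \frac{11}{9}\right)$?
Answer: $- \frac{47308973}{33387390} \approx -1.417$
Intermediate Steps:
$E{\left(m,I \right)} = \frac{11}{9} + m + \frac{4 I}{3}$ ($E{\left(m,I \right)} = \left(I + m\right) + \left(I \frac{1}{3} + 11 \cdot \frac{1}{9}\right) = \left(I + m\right) + \left(\frac{I}{3} + \frac{11}{9}\right) = \left(I + m\right) + \left(\frac{11}{9} + \frac{I}{3}\right) = \frac{11}{9} + m + \frac{4 I}{3}$)
$\frac{E{\left(-24,\left(-1\right) 13 \right)}}{-4230} - \frac{1251}{-1408 + 2285} = \frac{\frac{11}{9} - 24 + \frac{4 \left(\left(-1\right) 13\right)}{3}}{-4230} - \frac{1251}{-1408 + 2285} = \left(\frac{11}{9} - 24 + \frac{4}{3} \left(-13\right)\right) \left(- \frac{1}{4230}\right) - \frac{1251}{877} = \left(\frac{11}{9} - 24 - \frac{52}{3}\right) \left(- \frac{1}{4230}\right) - \frac{1251}{877} = \left(- \frac{361}{9}\right) \left(- \frac{1}{4230}\right) - \frac{1251}{877} = \frac{361}{38070} - \frac{1251}{877} = - \frac{47308973}{33387390}$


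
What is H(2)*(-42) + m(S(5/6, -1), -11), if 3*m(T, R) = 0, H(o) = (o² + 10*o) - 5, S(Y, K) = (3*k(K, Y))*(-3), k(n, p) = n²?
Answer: -798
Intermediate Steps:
S(Y, K) = -9*K² (S(Y, K) = (3*K²)*(-3) = -9*K²)
H(o) = -5 + o² + 10*o
m(T, R) = 0 (m(T, R) = (⅓)*0 = 0)
H(2)*(-42) + m(S(5/6, -1), -11) = (-5 + 2² + 10*2)*(-42) + 0 = (-5 + 4 + 20)*(-42) + 0 = 19*(-42) + 0 = -798 + 0 = -798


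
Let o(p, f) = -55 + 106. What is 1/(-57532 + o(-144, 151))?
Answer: -1/57481 ≈ -1.7397e-5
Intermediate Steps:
o(p, f) = 51
1/(-57532 + o(-144, 151)) = 1/(-57532 + 51) = 1/(-57481) = -1/57481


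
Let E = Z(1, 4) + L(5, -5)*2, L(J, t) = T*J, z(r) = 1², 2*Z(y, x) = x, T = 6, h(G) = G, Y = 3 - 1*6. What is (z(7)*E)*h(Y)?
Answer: -186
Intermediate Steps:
Y = -3 (Y = 3 - 6 = -3)
Z(y, x) = x/2
z(r) = 1
L(J, t) = 6*J
E = 62 (E = (½)*4 + (6*5)*2 = 2 + 30*2 = 2 + 60 = 62)
(z(7)*E)*h(Y) = (1*62)*(-3) = 62*(-3) = -186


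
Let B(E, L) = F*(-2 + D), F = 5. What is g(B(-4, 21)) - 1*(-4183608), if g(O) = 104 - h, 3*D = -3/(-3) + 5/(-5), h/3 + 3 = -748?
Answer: 4185965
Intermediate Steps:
h = -2253 (h = -9 + 3*(-748) = -9 - 2244 = -2253)
D = 0 (D = (-3/(-3) + 5/(-5))/3 = (-3*(-⅓) + 5*(-⅕))/3 = (1 - 1)/3 = (⅓)*0 = 0)
B(E, L) = -10 (B(E, L) = 5*(-2 + 0) = 5*(-2) = -10)
g(O) = 2357 (g(O) = 104 - 1*(-2253) = 104 + 2253 = 2357)
g(B(-4, 21)) - 1*(-4183608) = 2357 - 1*(-4183608) = 2357 + 4183608 = 4185965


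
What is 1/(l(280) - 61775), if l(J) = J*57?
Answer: -1/45815 ≈ -2.1827e-5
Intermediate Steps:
l(J) = 57*J
1/(l(280) - 61775) = 1/(57*280 - 61775) = 1/(15960 - 61775) = 1/(-45815) = -1/45815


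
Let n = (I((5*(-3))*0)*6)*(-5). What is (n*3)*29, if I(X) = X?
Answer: 0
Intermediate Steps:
n = 0 (n = (((5*(-3))*0)*6)*(-5) = (-15*0*6)*(-5) = (0*6)*(-5) = 0*(-5) = 0)
(n*3)*29 = (0*3)*29 = 0*29 = 0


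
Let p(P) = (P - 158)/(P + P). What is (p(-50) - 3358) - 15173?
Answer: -463223/25 ≈ -18529.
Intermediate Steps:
p(P) = (-158 + P)/(2*P) (p(P) = (-158 + P)/((2*P)) = (-158 + P)*(1/(2*P)) = (-158 + P)/(2*P))
(p(-50) - 3358) - 15173 = ((1/2)*(-158 - 50)/(-50) - 3358) - 15173 = ((1/2)*(-1/50)*(-208) - 3358) - 15173 = (52/25 - 3358) - 15173 = -83898/25 - 15173 = -463223/25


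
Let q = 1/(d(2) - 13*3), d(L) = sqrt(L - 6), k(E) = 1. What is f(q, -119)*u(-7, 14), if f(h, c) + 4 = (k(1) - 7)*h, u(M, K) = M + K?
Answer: -41062/1525 + 84*I/1525 ≈ -26.926 + 0.055082*I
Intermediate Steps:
d(L) = sqrt(-6 + L)
u(M, K) = K + M
q = (-39 - 2*I)/1525 (q = 1/(sqrt(-6 + 2) - 13*3) = 1/(sqrt(-4) - 39) = 1/(2*I - 39) = 1/(-39 + 2*I) = (-39 - 2*I)/1525 ≈ -0.025574 - 0.0013115*I)
f(h, c) = -4 - 6*h (f(h, c) = -4 + (1 - 7)*h = -4 - 6*h)
f(q, -119)*u(-7, 14) = (-4 - 6*(-39/1525 - 2*I/1525))*(14 - 7) = (-4 + (234/1525 + 12*I/1525))*7 = (-5866/1525 + 12*I/1525)*7 = -41062/1525 + 84*I/1525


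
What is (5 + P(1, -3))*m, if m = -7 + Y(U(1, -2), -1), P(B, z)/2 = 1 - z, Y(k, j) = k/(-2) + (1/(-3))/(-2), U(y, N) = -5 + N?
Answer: -130/3 ≈ -43.333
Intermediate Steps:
Y(k, j) = ⅙ - k/2 (Y(k, j) = k*(-½) + (1*(-⅓))*(-½) = -k/2 - ⅓*(-½) = -k/2 + ⅙ = ⅙ - k/2)
P(B, z) = 2 - 2*z (P(B, z) = 2*(1 - z) = 2 - 2*z)
m = -10/3 (m = -7 + (⅙ - (-5 - 2)/2) = -7 + (⅙ - ½*(-7)) = -7 + (⅙ + 7/2) = -7 + 11/3 = -10/3 ≈ -3.3333)
(5 + P(1, -3))*m = (5 + (2 - 2*(-3)))*(-10/3) = (5 + (2 + 6))*(-10/3) = (5 + 8)*(-10/3) = 13*(-10/3) = -130/3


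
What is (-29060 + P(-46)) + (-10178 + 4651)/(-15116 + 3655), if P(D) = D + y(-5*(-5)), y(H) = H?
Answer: -333291814/11461 ≈ -29081.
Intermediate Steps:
P(D) = 25 + D (P(D) = D - 5*(-5) = D + 25 = 25 + D)
(-29060 + P(-46)) + (-10178 + 4651)/(-15116 + 3655) = (-29060 + (25 - 46)) + (-10178 + 4651)/(-15116 + 3655) = (-29060 - 21) - 5527/(-11461) = -29081 - 5527*(-1/11461) = -29081 + 5527/11461 = -333291814/11461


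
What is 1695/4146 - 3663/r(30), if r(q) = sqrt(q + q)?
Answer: 565/1382 - 1221*sqrt(15)/10 ≈ -472.48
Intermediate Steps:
r(q) = sqrt(2)*sqrt(q) (r(q) = sqrt(2*q) = sqrt(2)*sqrt(q))
1695/4146 - 3663/r(30) = 1695/4146 - 3663*sqrt(15)/30 = 1695*(1/4146) - 3663*sqrt(15)/30 = 565/1382 - 1221*sqrt(15)/10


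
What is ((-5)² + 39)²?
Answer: 4096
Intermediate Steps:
((-5)² + 39)² = (25 + 39)² = 64² = 4096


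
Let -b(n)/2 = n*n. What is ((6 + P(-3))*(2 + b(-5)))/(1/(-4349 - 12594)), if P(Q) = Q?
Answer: 2439792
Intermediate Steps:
b(n) = -2*n**2 (b(n) = -2*n*n = -2*n**2)
((6 + P(-3))*(2 + b(-5)))/(1/(-4349 - 12594)) = ((6 - 3)*(2 - 2*(-5)**2))/(1/(-4349 - 12594)) = (3*(2 - 2*25))/(1/(-16943)) = (3*(2 - 50))/(-1/16943) = (3*(-48))*(-16943) = -144*(-16943) = 2439792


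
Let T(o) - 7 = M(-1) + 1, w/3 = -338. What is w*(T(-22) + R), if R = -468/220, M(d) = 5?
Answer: -606372/55 ≈ -11025.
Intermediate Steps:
w = -1014 (w = 3*(-338) = -1014)
R = -117/55 (R = -468*1/220 = -117/55 ≈ -2.1273)
T(o) = 13 (T(o) = 7 + (5 + 1) = 7 + 6 = 13)
w*(T(-22) + R) = -1014*(13 - 117/55) = -1014*598/55 = -606372/55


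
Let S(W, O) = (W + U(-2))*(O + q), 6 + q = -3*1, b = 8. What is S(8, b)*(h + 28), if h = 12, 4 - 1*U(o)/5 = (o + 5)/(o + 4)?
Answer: -820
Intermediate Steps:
q = -9 (q = -6 - 3*1 = -6 - 3 = -9)
U(o) = 20 - 5*(5 + o)/(4 + o) (U(o) = 20 - 5*(o + 5)/(o + 4) = 20 - 5*(5 + o)/(4 + o))
S(W, O) = (-9 + O)*(25/2 + W) (S(W, O) = (W + 5*(11 + 3*(-2))/(4 - 2))*(O - 9) = (W + 5*(11 - 6)/2)*(-9 + O) = (W + 5*(1/2)*5)*(-9 + O) = (W + 25/2)*(-9 + O) = (25/2 + W)*(-9 + O) = (-9 + O)*(25/2 + W))
S(8, b)*(h + 28) = (-225/2 - 9*8 + (25/2)*8 + 8*8)*(12 + 28) = (-225/2 - 72 + 100 + 64)*40 = -41/2*40 = -820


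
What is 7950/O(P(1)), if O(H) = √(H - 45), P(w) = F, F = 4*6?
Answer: -2650*I*√21/7 ≈ -1734.8*I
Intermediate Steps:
F = 24
P(w) = 24
O(H) = √(-45 + H)
7950/O(P(1)) = 7950/(√(-45 + 24)) = 7950/(√(-21)) = 7950/((I*√21)) = 7950*(-I*√21/21) = -2650*I*√21/7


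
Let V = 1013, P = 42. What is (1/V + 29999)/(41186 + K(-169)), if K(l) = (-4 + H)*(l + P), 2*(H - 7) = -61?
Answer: 60777976/90518641 ≈ 0.67144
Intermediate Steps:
H = -47/2 (H = 7 + (½)*(-61) = 7 - 61/2 = -47/2 ≈ -23.500)
K(l) = -1155 - 55*l/2 (K(l) = (-4 - 47/2)*(l + 42) = -55*(42 + l)/2 = -1155 - 55*l/2)
(1/V + 29999)/(41186 + K(-169)) = (1/1013 + 29999)/(41186 + (-1155 - 55/2*(-169))) = (1/1013 + 29999)/(41186 + (-1155 + 9295/2)) = 30388988/(1013*(41186 + 6985/2)) = 30388988/(1013*(89357/2)) = (30388988/1013)*(2/89357) = 60777976/90518641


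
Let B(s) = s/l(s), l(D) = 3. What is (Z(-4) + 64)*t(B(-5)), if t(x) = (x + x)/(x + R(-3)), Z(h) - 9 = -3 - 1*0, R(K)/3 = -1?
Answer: 50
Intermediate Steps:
R(K) = -3 (R(K) = 3*(-1) = -3)
Z(h) = 6 (Z(h) = 9 + (-3 - 1*0) = 9 + (-3 + 0) = 9 - 3 = 6)
B(s) = s/3
t(x) = 2*x/(-3 + x) (t(x) = (x + x)/(x - 3) = (2*x)/(-3 + x) = 2*x/(-3 + x))
(Z(-4) + 64)*t(B(-5)) = (6 + 64)*(2*((1/3)*(-5))/(-3 + (1/3)*(-5))) = 70*(2*(-5/3)/(-3 - 5/3)) = 70*(2*(-5/3)/(-14/3)) = 70*(2*(-5/3)*(-3/14)) = 70*(5/7) = 50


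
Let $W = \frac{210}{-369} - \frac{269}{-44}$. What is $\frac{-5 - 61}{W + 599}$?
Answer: $- \frac{357192}{3271795} \approx -0.10917$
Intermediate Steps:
$W = \frac{30007}{5412}$ ($W = 210 \left(- \frac{1}{369}\right) - - \frac{269}{44} = - \frac{70}{123} + \frac{269}{44} = \frac{30007}{5412} \approx 5.5445$)
$\frac{-5 - 61}{W + 599} = \frac{-5 - 61}{\frac{30007}{5412} + 599} = \frac{-5 - 61}{\frac{3271795}{5412}} = \left(-66\right) \frac{5412}{3271795} = - \frac{357192}{3271795}$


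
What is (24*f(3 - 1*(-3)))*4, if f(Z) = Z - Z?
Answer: 0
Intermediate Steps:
f(Z) = 0
(24*f(3 - 1*(-3)))*4 = (24*0)*4 = 0*4 = 0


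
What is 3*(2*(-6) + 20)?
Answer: 24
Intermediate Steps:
3*(2*(-6) + 20) = 3*(-12 + 20) = 3*8 = 24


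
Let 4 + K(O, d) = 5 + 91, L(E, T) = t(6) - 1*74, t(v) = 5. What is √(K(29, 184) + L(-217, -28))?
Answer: √23 ≈ 4.7958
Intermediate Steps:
L(E, T) = -69 (L(E, T) = 5 - 1*74 = 5 - 74 = -69)
K(O, d) = 92 (K(O, d) = -4 + (5 + 91) = -4 + 96 = 92)
√(K(29, 184) + L(-217, -28)) = √(92 - 69) = √23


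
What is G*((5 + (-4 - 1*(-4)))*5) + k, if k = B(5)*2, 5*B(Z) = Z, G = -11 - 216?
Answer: -5673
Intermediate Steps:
G = -227
B(Z) = Z/5
k = 2 (k = ((1/5)*5)*2 = 1*2 = 2)
G*((5 + (-4 - 1*(-4)))*5) + k = -227*(5 + (-4 - 1*(-4)))*5 + 2 = -227*(5 + (-4 + 4))*5 + 2 = -227*(5 + 0)*5 + 2 = -1135*5 + 2 = -227*25 + 2 = -5675 + 2 = -5673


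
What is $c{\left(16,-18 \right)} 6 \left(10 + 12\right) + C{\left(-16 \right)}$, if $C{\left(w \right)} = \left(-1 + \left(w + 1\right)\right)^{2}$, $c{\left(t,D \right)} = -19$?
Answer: $-2252$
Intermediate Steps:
$C{\left(w \right)} = w^{2}$ ($C{\left(w \right)} = \left(-1 + \left(1 + w\right)\right)^{2} = w^{2}$)
$c{\left(16,-18 \right)} 6 \left(10 + 12\right) + C{\left(-16 \right)} = - 19 \cdot 6 \left(10 + 12\right) + \left(-16\right)^{2} = - 19 \cdot 6 \cdot 22 + 256 = \left(-19\right) 132 + 256 = -2508 + 256 = -2252$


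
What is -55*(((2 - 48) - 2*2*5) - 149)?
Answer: 11825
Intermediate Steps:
-55*(((2 - 48) - 2*2*5) - 149) = -55*((-46 - 4*5) - 149) = -55*((-46 - 20) - 149) = -55*(-66 - 149) = -55*(-215) = 11825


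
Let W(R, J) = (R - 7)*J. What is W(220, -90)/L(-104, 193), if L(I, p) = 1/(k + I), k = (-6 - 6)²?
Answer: -766800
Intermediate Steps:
k = 144 (k = (-12)² = 144)
L(I, p) = 1/(144 + I)
W(R, J) = J*(-7 + R) (W(R, J) = (-7 + R)*J = J*(-7 + R))
W(220, -90)/L(-104, 193) = (-90*(-7 + 220))/(1/(144 - 104)) = (-90*213)/(1/40) = -19170/1/40 = -19170*40 = -766800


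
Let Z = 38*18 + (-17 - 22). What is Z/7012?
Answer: 645/7012 ≈ 0.091985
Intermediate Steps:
Z = 645 (Z = 684 - 39 = 645)
Z/7012 = 645/7012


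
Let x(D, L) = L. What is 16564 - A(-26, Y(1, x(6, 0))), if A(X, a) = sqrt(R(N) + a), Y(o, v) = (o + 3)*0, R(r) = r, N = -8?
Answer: 16564 - 2*I*sqrt(2) ≈ 16564.0 - 2.8284*I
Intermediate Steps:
Y(o, v) = 0 (Y(o, v) = (3 + o)*0 = 0)
A(X, a) = sqrt(-8 + a)
16564 - A(-26, Y(1, x(6, 0))) = 16564 - sqrt(-8 + 0) = 16564 - sqrt(-8) = 16564 - 2*I*sqrt(2)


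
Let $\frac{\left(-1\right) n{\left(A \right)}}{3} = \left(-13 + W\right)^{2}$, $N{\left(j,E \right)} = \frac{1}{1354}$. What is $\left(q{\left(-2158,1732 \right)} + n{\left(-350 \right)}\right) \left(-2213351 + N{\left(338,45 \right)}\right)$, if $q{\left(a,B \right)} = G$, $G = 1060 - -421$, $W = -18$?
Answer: $\frac{2100810954353}{677} \approx 3.1031 \cdot 10^{9}$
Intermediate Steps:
$N{\left(j,E \right)} = \frac{1}{1354}$
$G = 1481$ ($G = 1060 + 421 = 1481$)
$q{\left(a,B \right)} = 1481$
$n{\left(A \right)} = -2883$ ($n{\left(A \right)} = - 3 \left(-13 - 18\right)^{2} = - 3 \left(-31\right)^{2} = \left(-3\right) 961 = -2883$)
$\left(q{\left(-2158,1732 \right)} + n{\left(-350 \right)}\right) \left(-2213351 + N{\left(338,45 \right)}\right) = \left(1481 - 2883\right) \left(-2213351 + \frac{1}{1354}\right) = \left(-1402\right) \left(- \frac{2996877253}{1354}\right) = \frac{2100810954353}{677}$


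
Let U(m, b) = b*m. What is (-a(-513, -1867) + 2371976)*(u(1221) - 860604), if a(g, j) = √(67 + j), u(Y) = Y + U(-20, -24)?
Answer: -2037297302328 + 25767090*I*√2 ≈ -2.0373e+12 + 3.644e+7*I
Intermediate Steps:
u(Y) = 480 + Y (u(Y) = Y - 24*(-20) = Y + 480 = 480 + Y)
(-a(-513, -1867) + 2371976)*(u(1221) - 860604) = (-√(67 - 1867) + 2371976)*((480 + 1221) - 860604) = (-√(-1800) + 2371976)*(1701 - 860604) = (-30*I*√2 + 2371976)*(-858903) = (2371976 - 30*I*√2)*(-858903) = -2037297302328 + 25767090*I*√2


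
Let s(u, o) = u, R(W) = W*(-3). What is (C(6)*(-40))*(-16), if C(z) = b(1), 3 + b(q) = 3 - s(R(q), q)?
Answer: 1920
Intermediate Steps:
R(W) = -3*W
b(q) = 3*q (b(q) = -3 + (3 - (-3)*q) = -3 + (3 + 3*q) = 3*q)
C(z) = 3 (C(z) = 3*1 = 3)
(C(6)*(-40))*(-16) = (3*(-40))*(-16) = -120*(-16) = 1920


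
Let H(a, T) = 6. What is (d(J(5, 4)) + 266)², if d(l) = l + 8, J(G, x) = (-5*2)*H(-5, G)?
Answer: 45796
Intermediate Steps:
J(G, x) = -60 (J(G, x) = -5*2*6 = -10*6 = -60)
d(l) = 8 + l
(d(J(5, 4)) + 266)² = ((8 - 60) + 266)² = (-52 + 266)² = 214² = 45796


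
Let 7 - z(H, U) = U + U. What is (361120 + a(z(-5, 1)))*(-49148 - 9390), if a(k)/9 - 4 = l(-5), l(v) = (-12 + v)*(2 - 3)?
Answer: -21150306242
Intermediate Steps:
z(H, U) = 7 - 2*U (z(H, U) = 7 - (U + U) = 7 - 2*U)
l(v) = 12 - v (l(v) = (-12 + v)*(-1) = 12 - v)
a(k) = 189 (a(k) = 36 + 9*(12 - 1*(-5)) = 36 + 9*(12 + 5) = 36 + 9*17 = 36 + 153 = 189)
(361120 + a(z(-5, 1)))*(-49148 - 9390) = (361120 + 189)*(-49148 - 9390) = 361309*(-58538) = -21150306242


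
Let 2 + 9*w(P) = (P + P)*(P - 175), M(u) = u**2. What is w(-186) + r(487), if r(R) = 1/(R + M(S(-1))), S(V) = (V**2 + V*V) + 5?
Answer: 71979449/4824 ≈ 14921.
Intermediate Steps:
S(V) = 5 + 2*V**2 (S(V) = (V**2 + V**2) + 5 = 2*V**2 + 5 = 5 + 2*V**2)
w(P) = -2/9 + 2*P*(-175 + P)/9 (w(P) = -2/9 + ((P + P)*(P - 175))/9 = -2/9 + ((2*P)*(-175 + P))/9 = -2/9 + (2*P*(-175 + P))/9 = -2/9 + 2*P*(-175 + P)/9)
r(R) = 1/(49 + R) (r(R) = 1/(R + (5 + 2*(-1)**2)**2) = 1/(R + (5 + 2*1)**2) = 1/(R + (5 + 2)**2) = 1/(R + 7**2) = 1/(R + 49) = 1/(49 + R))
w(-186) + r(487) = (-2/9 - 350/9*(-186) + (2/9)*(-186)**2) + 1/(49 + 487) = (-2/9 + 21700/3 + (2/9)*34596) + 1/536 = (-2/9 + 21700/3 + 7688) + 1/536 = 134290/9 + 1/536 = 71979449/4824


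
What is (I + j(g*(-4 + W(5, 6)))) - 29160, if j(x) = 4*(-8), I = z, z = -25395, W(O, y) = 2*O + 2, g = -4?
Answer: -54587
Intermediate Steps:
W(O, y) = 2 + 2*O
I = -25395
j(x) = -32
(I + j(g*(-4 + W(5, 6)))) - 29160 = (-25395 - 32) - 29160 = -25427 - 29160 = -54587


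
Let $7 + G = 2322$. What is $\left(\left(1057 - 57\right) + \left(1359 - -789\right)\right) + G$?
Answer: $5463$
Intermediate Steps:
$G = 2315$ ($G = -7 + 2322 = 2315$)
$\left(\left(1057 - 57\right) + \left(1359 - -789\right)\right) + G = \left(\left(1057 - 57\right) + \left(1359 - -789\right)\right) + 2315 = \left(\left(1057 - 57\right) + \left(1359 + 789\right)\right) + 2315 = \left(1000 + 2148\right) + 2315 = 3148 + 2315 = 5463$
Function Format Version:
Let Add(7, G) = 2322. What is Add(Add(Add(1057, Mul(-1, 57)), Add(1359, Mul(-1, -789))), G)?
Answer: 5463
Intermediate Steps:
G = 2315 (G = Add(-7, 2322) = 2315)
Add(Add(Add(1057, Mul(-1, 57)), Add(1359, Mul(-1, -789))), G) = Add(Add(Add(1057, Mul(-1, 57)), Add(1359, Mul(-1, -789))), 2315) = Add(Add(Add(1057, -57), Add(1359, 789)), 2315) = Add(Add(1000, 2148), 2315) = Add(3148, 2315) = 5463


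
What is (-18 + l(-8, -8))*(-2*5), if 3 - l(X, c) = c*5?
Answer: -250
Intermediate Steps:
l(X, c) = 3 - 5*c (l(X, c) = 3 - c*5 = 3 - 5*c)
(-18 + l(-8, -8))*(-2*5) = (-18 + (3 - 5*(-8)))*(-2*5) = (-18 + (3 + 40))*(-10) = (-18 + 43)*(-10) = 25*(-10) = -250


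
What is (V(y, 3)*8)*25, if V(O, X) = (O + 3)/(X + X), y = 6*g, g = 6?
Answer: 1300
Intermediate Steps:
y = 36 (y = 6*6 = 36)
V(O, X) = (3 + O)/(2*X) (V(O, X) = (3 + O)/((2*X)) = (3 + O)*(1/(2*X)) = (3 + O)/(2*X))
(V(y, 3)*8)*25 = (((½)*(3 + 36)/3)*8)*25 = (((½)*(⅓)*39)*8)*25 = ((13/2)*8)*25 = 52*25 = 1300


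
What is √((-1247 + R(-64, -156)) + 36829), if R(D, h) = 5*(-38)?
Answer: 8*√553 ≈ 188.13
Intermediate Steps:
R(D, h) = -190
√((-1247 + R(-64, -156)) + 36829) = √((-1247 - 190) + 36829) = √(-1437 + 36829) = √35392 = 8*√553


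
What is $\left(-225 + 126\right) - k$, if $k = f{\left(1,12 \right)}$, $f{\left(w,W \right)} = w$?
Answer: $-100$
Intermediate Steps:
$k = 1$
$\left(-225 + 126\right) - k = \left(-225 + 126\right) - 1 = -99 - 1 = -100$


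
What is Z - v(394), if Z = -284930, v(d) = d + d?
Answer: -285718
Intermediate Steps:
v(d) = 2*d
Z - v(394) = -284930 - 2*394 = -284930 - 1*788 = -284930 - 788 = -285718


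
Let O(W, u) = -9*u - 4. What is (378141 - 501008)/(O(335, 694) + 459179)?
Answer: -122867/452929 ≈ -0.27127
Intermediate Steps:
O(W, u) = -4 - 9*u
(378141 - 501008)/(O(335, 694) + 459179) = (378141 - 501008)/((-4 - 9*694) + 459179) = -122867/((-4 - 6246) + 459179) = -122867/(-6250 + 459179) = -122867/452929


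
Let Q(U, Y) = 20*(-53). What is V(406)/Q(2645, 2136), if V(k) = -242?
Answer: 121/530 ≈ 0.22830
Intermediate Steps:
Q(U, Y) = -1060
V(406)/Q(2645, 2136) = -242/(-1060) = -242*(-1/1060) = 121/530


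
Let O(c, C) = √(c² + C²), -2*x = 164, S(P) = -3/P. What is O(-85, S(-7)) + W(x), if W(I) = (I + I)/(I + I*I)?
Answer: -2/81 + √354034/7 ≈ 84.976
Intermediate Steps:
x = -82 (x = -½*164 = -82)
O(c, C) = √(C² + c²)
W(I) = 2*I/(I + I²) (W(I) = (2*I)/(I + I²) = 2*I/(I + I²))
O(-85, S(-7)) + W(x) = √((-3/(-7))² + (-85)²) + 2/(1 - 82) = √((-3*(-⅐))² + 7225) + 2/(-81) = √((3/7)² + 7225) + 2*(-1/81) = √(9/49 + 7225) - 2/81 = √(354034/49) - 2/81 = √354034/7 - 2/81 = -2/81 + √354034/7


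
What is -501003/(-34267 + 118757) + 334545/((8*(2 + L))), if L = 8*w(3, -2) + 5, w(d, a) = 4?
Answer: 4684899019/4393480 ≈ 1066.3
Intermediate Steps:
L = 37 (L = 8*4 + 5 = 32 + 5 = 37)
-501003/(-34267 + 118757) + 334545/((8*(2 + L))) = -501003/(-34267 + 118757) + 334545/((8*(2 + 37))) = -501003/84490 + 334545/((8*39)) = -501003*1/84490 + 334545/312 = -501003/84490 + 334545*(1/312) = -501003/84490 + 111515/104 = 4684899019/4393480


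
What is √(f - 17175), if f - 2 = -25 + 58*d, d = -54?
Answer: I*√20330 ≈ 142.58*I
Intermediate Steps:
f = -3155 (f = 2 + (-25 + 58*(-54)) = 2 + (-25 - 3132) = 2 - 3157 = -3155)
√(f - 17175) = √(-3155 - 17175) = √(-20330) = I*√20330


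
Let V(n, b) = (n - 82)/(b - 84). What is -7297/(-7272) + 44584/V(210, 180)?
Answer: 243168433/7272 ≈ 33439.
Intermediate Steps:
V(n, b) = (-82 + n)/(-84 + b)
-7297/(-7272) + 44584/V(210, 180) = -7297/(-7272) + 44584/(((-82 + 210)/(-84 + 180))) = -7297*(-1/7272) + 44584/((128/96)) = 7297/7272 + 44584/(((1/96)*128)) = 7297/7272 + 44584/(4/3) = 7297/7272 + 44584*(¾) = 7297/7272 + 33438 = 243168433/7272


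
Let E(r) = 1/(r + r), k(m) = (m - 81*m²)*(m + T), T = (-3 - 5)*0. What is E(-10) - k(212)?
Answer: 15434668479/20 ≈ 7.7173e+8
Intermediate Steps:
T = 0 (T = -8*0 = 0)
k(m) = m*(m - 81*m²) (k(m) = (m - 81*m²)*(m + 0) = (m - 81*m²)*m = m*(m - 81*m²))
E(r) = 1/(2*r)
E(-10) - k(212) = (½)/(-10) - 212²*(1 - 81*212) = (½)*(-⅒) - 44944*(1 - 17172) = -1/20 - 44944*(-17171) = -1/20 - 1*(-771733424) = -1/20 + 771733424 = 15434668479/20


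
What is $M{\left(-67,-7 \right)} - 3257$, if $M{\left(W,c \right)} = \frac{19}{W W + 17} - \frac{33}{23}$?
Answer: $- \frac{337697227}{103638} \approx -3258.4$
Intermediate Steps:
$M{\left(W,c \right)} = - \frac{33}{23} + \frac{19}{17 + W^{2}}$ ($M{\left(W,c \right)} = \frac{19}{W^{2} + 17} - \frac{33}{23} = \frac{19}{17 + W^{2}} - \frac{33}{23} = - \frac{33}{23} + \frac{19}{17 + W^{2}}$)
$M{\left(-67,-7 \right)} - 3257 = \frac{-124 - 33 \left(-67\right)^{2}}{23 \left(17 + \left(-67\right)^{2}\right)} - 3257 = \frac{-124 - 148137}{23 \left(17 + 4489\right)} - 3257 = \frac{-124 - 148137}{23 \cdot 4506} - 3257 = \frac{1}{23} \cdot \frac{1}{4506} \left(-148261\right) - 3257 = - \frac{148261}{103638} - 3257 = - \frac{337697227}{103638}$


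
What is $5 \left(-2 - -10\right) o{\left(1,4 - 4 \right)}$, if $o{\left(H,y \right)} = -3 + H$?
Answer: $-80$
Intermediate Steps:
$5 \left(-2 - -10\right) o{\left(1,4 - 4 \right)} = 5 \left(-2 - -10\right) \left(-3 + 1\right) = 5 \left(-2 + 10\right) \left(-2\right) = 5 \cdot 8 \left(-2\right) = 40 \left(-2\right) = -80$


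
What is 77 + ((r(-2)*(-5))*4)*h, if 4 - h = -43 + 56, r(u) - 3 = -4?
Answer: -103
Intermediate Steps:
r(u) = -1 (r(u) = 3 - 4 = -1)
h = -9 (h = 4 - (-43 + 56) = 4 - 1*13 = 4 - 13 = -9)
77 + ((r(-2)*(-5))*4)*h = 77 + (-1*(-5)*4)*(-9) = 77 + (5*4)*(-9) = 77 + 20*(-9) = 77 - 180 = -103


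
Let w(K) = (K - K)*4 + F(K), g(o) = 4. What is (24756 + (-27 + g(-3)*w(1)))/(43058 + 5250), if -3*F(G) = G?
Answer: 74183/144924 ≈ 0.51188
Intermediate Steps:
F(G) = -G/3
w(K) = -K/3 (w(K) = (K - K)*4 - K/3 = 0*4 - K/3 = 0 - K/3 = -K/3)
(24756 + (-27 + g(-3)*w(1)))/(43058 + 5250) = (24756 + (-27 + 4*(-⅓*1)))/(43058 + 5250) = (24756 + (-27 + 4*(-⅓)))/48308 = (24756 + (-27 - 4/3))*(1/48308) = (24756 - 85/3)*(1/48308) = (74183/3)*(1/48308) = 74183/144924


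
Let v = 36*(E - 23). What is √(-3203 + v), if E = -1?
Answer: 7*I*√83 ≈ 63.773*I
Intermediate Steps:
v = -864 (v = 36*(-1 - 23) = 36*(-24) = -864)
√(-3203 + v) = √(-3203 - 864) = √(-4067) = 7*I*√83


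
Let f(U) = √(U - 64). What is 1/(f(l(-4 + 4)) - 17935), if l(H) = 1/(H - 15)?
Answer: -269025/4824964336 - 31*I*√15/4824964336 ≈ -5.5757e-5 - 2.4884e-8*I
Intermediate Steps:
l(H) = 1/(-15 + H)
f(U) = √(-64 + U)
1/(f(l(-4 + 4)) - 17935) = 1/(√(-64 + 1/(-15 + (-4 + 4))) - 17935) = 1/(√(-64 + 1/(-15 + 0)) - 17935) = 1/(√(-64 + 1/(-15)) - 17935) = 1/(√(-64 - 1/15) - 17935) = 1/(√(-961/15) - 17935) = 1/(31*I*√15/15 - 17935) = 1/(-17935 + 31*I*√15/15)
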